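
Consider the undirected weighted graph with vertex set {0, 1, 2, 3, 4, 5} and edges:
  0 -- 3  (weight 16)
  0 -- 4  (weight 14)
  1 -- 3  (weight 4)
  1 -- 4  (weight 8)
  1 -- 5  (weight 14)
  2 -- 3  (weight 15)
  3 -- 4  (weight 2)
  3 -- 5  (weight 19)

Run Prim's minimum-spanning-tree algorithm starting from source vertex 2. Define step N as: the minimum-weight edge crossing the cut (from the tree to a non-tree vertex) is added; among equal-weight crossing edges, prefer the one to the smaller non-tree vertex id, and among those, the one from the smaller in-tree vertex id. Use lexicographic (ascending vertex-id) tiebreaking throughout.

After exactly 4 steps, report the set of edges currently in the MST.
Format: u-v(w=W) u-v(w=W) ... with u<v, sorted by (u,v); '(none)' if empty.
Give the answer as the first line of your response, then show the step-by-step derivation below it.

0-4(w=14) 1-3(w=4) 2-3(w=15) 3-4(w=2)

step 1: add edge 2-3 (w=15); MST = {2-3(w=15)}
step 2: add edge 3-4 (w=2); MST = {2-3(w=15) 3-4(w=2)}
step 3: add edge 1-3 (w=4); MST = {1-3(w=4) 2-3(w=15) 3-4(w=2)}
step 4: add edge 0-4 (w=14); MST = {0-4(w=14) 1-3(w=4) 2-3(w=15) 3-4(w=2)}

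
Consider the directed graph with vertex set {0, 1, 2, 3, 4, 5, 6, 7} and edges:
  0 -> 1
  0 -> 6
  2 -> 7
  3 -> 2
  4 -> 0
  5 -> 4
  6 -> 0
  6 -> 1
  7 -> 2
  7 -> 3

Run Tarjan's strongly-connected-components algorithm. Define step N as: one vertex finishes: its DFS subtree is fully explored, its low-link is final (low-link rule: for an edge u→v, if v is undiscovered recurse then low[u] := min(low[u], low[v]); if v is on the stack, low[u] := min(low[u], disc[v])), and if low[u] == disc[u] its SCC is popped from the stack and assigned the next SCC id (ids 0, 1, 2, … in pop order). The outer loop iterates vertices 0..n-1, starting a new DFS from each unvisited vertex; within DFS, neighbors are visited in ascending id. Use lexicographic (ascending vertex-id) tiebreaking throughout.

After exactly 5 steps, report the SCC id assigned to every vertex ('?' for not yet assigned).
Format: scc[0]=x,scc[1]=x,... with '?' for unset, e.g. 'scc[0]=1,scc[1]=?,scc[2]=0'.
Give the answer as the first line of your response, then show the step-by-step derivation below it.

scc[0]=1,scc[1]=0,scc[2]=?,scc[3]=?,scc[4]=?,scc[5]=?,scc[6]=1,scc[7]=?

step 1: low=(low[0]=0,low[1]=1,low[2]=?,low[3]=?,low[4]=?,low[5]=?,low[6]=?,low[7]=?); scc=(scc[0]=?,scc[1]=0,scc[2]=?,scc[3]=?,scc[4]=?,scc[5]=?,scc[6]=?,scc[7]=?)
step 2: low=(low[0]=0,low[1]=1,low[2]=?,low[3]=?,low[4]=?,low[5]=?,low[6]=0,low[7]=?); scc=(scc[0]=?,scc[1]=0,scc[2]=?,scc[3]=?,scc[4]=?,scc[5]=?,scc[6]=?,scc[7]=?)
step 3: low=(low[0]=0,low[1]=1,low[2]=?,low[3]=?,low[4]=?,low[5]=?,low[6]=0,low[7]=?); scc=(scc[0]=1,scc[1]=0,scc[2]=?,scc[3]=?,scc[4]=?,scc[5]=?,scc[6]=1,scc[7]=?)
step 4: low=(low[0]=0,low[1]=1,low[2]=3,low[3]=3,low[4]=?,low[5]=?,low[6]=0,low[7]=3); scc=(scc[0]=1,scc[1]=0,scc[2]=?,scc[3]=?,scc[4]=?,scc[5]=?,scc[6]=1,scc[7]=?)
step 5: low=(low[0]=0,low[1]=1,low[2]=3,low[3]=3,low[4]=?,low[5]=?,low[6]=0,low[7]=3); scc=(scc[0]=1,scc[1]=0,scc[2]=?,scc[3]=?,scc[4]=?,scc[5]=?,scc[6]=1,scc[7]=?)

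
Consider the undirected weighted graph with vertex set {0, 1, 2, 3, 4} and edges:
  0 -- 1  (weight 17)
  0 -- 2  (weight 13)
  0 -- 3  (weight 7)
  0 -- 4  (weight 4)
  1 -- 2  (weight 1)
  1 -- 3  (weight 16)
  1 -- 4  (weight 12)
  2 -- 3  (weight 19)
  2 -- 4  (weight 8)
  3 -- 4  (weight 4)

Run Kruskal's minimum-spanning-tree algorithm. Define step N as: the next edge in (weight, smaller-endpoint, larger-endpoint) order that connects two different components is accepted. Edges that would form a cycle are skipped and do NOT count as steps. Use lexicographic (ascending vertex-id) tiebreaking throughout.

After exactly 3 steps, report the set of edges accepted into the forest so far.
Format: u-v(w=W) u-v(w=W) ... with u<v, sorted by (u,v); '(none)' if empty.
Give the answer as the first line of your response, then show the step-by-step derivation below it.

0-4(w=4) 1-2(w=1) 3-4(w=4)

step 1: add edge 1-2 (w=1); MST = {1-2(w=1)}
step 2: add edge 0-4 (w=4); MST = {0-4(w=4) 1-2(w=1)}
step 3: add edge 3-4 (w=4); MST = {0-4(w=4) 1-2(w=1) 3-4(w=4)}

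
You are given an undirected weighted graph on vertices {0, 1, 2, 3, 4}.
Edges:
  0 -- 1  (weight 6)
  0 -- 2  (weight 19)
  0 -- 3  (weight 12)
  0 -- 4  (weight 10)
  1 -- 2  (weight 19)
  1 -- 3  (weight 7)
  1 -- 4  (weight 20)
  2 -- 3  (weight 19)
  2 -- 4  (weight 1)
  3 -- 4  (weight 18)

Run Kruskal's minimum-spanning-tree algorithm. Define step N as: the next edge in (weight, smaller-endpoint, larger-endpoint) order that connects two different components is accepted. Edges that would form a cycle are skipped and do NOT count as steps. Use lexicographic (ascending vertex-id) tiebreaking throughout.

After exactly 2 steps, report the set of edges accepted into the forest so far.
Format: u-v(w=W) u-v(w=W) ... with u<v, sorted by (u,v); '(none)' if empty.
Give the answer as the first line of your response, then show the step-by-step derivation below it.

0-1(w=6) 2-4(w=1)

step 1: add edge 2-4 (w=1); MST = {2-4(w=1)}
step 2: add edge 0-1 (w=6); MST = {0-1(w=6) 2-4(w=1)}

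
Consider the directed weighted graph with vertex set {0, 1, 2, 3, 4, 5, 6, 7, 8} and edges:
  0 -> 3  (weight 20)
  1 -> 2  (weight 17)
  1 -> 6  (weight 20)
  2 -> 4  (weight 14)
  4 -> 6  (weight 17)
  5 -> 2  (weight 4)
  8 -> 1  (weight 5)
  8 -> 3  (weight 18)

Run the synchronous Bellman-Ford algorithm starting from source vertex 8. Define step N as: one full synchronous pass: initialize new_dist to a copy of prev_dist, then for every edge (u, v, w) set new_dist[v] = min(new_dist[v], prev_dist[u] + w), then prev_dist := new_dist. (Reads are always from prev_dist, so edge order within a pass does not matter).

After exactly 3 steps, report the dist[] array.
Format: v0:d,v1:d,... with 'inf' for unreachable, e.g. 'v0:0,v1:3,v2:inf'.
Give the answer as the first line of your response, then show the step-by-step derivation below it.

v0:inf,v1:5,v2:22,v3:18,v4:36,v5:inf,v6:25,v7:inf,v8:0

step 1: dist = v0:inf,v1:5,v2:inf,v3:18,v4:inf,v5:inf,v6:inf,v7:inf,v8:0
step 2: dist = v0:inf,v1:5,v2:22,v3:18,v4:inf,v5:inf,v6:25,v7:inf,v8:0
step 3: dist = v0:inf,v1:5,v2:22,v3:18,v4:36,v5:inf,v6:25,v7:inf,v8:0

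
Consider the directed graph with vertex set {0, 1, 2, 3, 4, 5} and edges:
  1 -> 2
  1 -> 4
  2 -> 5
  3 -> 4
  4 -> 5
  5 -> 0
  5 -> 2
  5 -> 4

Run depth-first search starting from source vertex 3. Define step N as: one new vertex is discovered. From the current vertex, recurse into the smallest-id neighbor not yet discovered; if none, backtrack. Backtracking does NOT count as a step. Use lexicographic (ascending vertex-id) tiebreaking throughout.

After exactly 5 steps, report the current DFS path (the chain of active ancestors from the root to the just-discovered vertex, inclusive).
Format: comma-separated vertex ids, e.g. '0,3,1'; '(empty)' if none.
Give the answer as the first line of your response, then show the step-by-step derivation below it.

3,4,5,2

step 1: discover 3; path=3; order=3
step 2: discover 4; path=3>4; order=3,4
step 3: discover 5; path=3>4>5; order=3,4,5
step 4: discover 0; path=3>4>5>0; order=3,4,5,0
step 5: discover 2; path=3>4>5>2; order=3,4,5,0,2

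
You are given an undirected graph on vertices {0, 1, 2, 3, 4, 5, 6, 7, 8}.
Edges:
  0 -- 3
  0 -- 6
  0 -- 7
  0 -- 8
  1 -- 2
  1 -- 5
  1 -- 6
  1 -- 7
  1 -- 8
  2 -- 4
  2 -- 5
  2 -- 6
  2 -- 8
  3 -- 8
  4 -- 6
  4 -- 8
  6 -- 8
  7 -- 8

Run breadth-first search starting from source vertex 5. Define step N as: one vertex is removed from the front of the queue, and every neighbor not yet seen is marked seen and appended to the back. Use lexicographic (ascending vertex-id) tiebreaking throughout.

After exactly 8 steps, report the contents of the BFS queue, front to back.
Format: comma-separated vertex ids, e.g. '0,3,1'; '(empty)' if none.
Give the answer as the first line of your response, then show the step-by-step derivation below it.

3

step 1: dequeue 5; queue=[1,2]; order=5
step 2: dequeue 1; queue=[2,6,7,8]; order=5,1
step 3: dequeue 2; queue=[6,7,8,4]; order=5,1,2
step 4: dequeue 6; queue=[7,8,4,0]; order=5,1,2,6
step 5: dequeue 7; queue=[8,4,0]; order=5,1,2,6,7
step 6: dequeue 8; queue=[4,0,3]; order=5,1,2,6,7,8
step 7: dequeue 4; queue=[0,3]; order=5,1,2,6,7,8,4
step 8: dequeue 0; queue=[3]; order=5,1,2,6,7,8,4,0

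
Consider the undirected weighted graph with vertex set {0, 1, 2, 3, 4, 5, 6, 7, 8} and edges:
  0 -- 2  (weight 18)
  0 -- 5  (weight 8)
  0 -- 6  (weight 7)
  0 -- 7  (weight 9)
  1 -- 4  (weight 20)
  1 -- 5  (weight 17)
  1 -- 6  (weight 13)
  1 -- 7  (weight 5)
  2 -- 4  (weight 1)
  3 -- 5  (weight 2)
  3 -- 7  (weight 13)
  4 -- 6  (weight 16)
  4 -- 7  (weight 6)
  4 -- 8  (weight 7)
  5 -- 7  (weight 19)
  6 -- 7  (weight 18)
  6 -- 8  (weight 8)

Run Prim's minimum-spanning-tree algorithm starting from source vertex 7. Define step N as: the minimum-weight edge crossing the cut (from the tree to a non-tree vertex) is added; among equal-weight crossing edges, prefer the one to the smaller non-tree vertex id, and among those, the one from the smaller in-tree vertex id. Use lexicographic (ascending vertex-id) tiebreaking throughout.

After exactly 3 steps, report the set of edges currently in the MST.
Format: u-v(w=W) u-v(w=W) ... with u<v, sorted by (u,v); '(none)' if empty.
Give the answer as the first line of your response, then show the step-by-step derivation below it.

1-7(w=5) 2-4(w=1) 4-7(w=6)

step 1: add edge 1-7 (w=5); MST = {1-7(w=5)}
step 2: add edge 4-7 (w=6); MST = {1-7(w=5) 4-7(w=6)}
step 3: add edge 2-4 (w=1); MST = {1-7(w=5) 2-4(w=1) 4-7(w=6)}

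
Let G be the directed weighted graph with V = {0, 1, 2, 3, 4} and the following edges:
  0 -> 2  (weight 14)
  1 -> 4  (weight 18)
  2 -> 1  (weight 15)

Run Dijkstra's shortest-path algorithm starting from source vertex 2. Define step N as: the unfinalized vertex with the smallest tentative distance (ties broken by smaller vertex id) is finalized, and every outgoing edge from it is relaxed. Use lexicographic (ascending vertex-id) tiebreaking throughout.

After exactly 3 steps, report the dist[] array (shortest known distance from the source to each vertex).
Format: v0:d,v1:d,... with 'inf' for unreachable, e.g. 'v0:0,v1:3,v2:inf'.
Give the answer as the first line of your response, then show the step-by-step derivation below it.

v0:inf,v1:15,v2:0,v3:inf,v4:33

step 1: dist = v0:inf,v1:15,v2:0,v3:inf,v4:inf
step 2: dist = v0:inf,v1:15,v2:0,v3:inf,v4:33
step 3: dist = v0:inf,v1:15,v2:0,v3:inf,v4:33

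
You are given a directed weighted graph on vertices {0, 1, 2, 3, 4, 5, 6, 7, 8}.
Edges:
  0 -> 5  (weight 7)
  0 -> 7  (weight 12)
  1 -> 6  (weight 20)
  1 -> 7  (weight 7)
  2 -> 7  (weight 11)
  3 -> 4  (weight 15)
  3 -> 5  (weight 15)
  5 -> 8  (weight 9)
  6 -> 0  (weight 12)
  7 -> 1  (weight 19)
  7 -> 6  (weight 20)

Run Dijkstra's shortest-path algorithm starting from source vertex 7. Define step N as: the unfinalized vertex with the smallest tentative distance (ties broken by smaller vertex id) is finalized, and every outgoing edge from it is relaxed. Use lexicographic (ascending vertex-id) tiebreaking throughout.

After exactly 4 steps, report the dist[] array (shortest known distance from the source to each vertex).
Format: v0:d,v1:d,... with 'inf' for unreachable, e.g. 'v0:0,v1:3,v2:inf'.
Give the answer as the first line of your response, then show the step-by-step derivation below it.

v0:32,v1:19,v2:inf,v3:inf,v4:inf,v5:39,v6:20,v7:0,v8:inf

step 1: dist = v0:inf,v1:19,v2:inf,v3:inf,v4:inf,v5:inf,v6:20,v7:0,v8:inf
step 2: dist = v0:inf,v1:19,v2:inf,v3:inf,v4:inf,v5:inf,v6:20,v7:0,v8:inf
step 3: dist = v0:32,v1:19,v2:inf,v3:inf,v4:inf,v5:inf,v6:20,v7:0,v8:inf
step 4: dist = v0:32,v1:19,v2:inf,v3:inf,v4:inf,v5:39,v6:20,v7:0,v8:inf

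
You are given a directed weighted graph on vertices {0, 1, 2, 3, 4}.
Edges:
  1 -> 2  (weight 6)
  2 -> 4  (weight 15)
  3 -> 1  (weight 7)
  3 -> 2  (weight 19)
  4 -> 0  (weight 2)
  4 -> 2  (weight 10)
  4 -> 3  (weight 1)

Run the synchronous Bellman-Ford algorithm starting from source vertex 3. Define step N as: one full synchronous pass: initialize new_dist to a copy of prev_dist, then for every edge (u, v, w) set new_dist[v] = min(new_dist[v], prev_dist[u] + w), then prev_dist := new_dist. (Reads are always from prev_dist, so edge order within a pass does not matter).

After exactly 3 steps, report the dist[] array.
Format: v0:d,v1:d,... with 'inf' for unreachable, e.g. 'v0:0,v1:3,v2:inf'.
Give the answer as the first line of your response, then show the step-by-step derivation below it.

v0:36,v1:7,v2:13,v3:0,v4:28

step 1: dist = v0:inf,v1:7,v2:19,v3:0,v4:inf
step 2: dist = v0:inf,v1:7,v2:13,v3:0,v4:34
step 3: dist = v0:36,v1:7,v2:13,v3:0,v4:28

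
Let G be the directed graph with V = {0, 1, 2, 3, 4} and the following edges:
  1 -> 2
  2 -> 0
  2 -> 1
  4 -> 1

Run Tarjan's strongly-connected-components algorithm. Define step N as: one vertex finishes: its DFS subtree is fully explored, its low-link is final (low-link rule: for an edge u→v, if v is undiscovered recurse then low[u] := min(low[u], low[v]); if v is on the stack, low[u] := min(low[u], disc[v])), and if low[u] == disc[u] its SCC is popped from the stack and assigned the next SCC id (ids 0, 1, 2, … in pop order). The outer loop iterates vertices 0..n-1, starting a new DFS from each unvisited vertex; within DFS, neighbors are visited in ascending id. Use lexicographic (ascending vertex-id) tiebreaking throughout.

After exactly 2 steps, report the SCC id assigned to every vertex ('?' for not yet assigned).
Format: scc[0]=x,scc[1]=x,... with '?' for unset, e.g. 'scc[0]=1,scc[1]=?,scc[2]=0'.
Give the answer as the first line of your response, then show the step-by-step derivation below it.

scc[0]=0,scc[1]=?,scc[2]=?,scc[3]=?,scc[4]=?

step 1: low=(low[0]=0,low[1]=?,low[2]=?,low[3]=?,low[4]=?); scc=(scc[0]=0,scc[1]=?,scc[2]=?,scc[3]=?,scc[4]=?)
step 2: low=(low[0]=0,low[1]=1,low[2]=1,low[3]=?,low[4]=?); scc=(scc[0]=0,scc[1]=?,scc[2]=?,scc[3]=?,scc[4]=?)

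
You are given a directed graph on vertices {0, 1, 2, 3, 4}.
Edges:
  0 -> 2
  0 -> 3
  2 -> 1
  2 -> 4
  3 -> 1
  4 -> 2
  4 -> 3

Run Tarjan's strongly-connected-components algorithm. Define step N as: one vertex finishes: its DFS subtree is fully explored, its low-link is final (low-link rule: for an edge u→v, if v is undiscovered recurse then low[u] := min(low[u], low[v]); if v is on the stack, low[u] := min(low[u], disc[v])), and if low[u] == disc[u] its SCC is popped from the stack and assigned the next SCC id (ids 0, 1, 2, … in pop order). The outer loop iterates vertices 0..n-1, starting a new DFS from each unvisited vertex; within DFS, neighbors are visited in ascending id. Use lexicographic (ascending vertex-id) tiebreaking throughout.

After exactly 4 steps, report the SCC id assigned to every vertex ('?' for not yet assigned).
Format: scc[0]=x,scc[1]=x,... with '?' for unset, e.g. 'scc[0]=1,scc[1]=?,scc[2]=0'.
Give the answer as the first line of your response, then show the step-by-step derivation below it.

scc[0]=?,scc[1]=0,scc[2]=2,scc[3]=1,scc[4]=2

step 1: low=(low[0]=0,low[1]=2,low[2]=1,low[3]=?,low[4]=?); scc=(scc[0]=?,scc[1]=0,scc[2]=?,scc[3]=?,scc[4]=?)
step 2: low=(low[0]=0,low[1]=2,low[2]=1,low[3]=4,low[4]=1); scc=(scc[0]=?,scc[1]=0,scc[2]=?,scc[3]=1,scc[4]=?)
step 3: low=(low[0]=0,low[1]=2,low[2]=1,low[3]=4,low[4]=1); scc=(scc[0]=?,scc[1]=0,scc[2]=?,scc[3]=1,scc[4]=?)
step 4: low=(low[0]=0,low[1]=2,low[2]=1,low[3]=4,low[4]=1); scc=(scc[0]=?,scc[1]=0,scc[2]=2,scc[3]=1,scc[4]=2)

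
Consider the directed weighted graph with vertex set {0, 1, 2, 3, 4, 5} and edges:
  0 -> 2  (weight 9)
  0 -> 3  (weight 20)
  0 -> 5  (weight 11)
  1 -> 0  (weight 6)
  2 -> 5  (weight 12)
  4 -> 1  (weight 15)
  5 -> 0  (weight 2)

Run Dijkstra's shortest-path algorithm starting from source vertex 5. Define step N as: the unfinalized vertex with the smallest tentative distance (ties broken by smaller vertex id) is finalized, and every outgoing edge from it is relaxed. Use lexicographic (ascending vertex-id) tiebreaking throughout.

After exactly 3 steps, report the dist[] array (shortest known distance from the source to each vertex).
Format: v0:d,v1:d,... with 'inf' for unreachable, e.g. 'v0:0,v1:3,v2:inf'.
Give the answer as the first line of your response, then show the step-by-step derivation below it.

v0:2,v1:inf,v2:11,v3:22,v4:inf,v5:0

step 1: dist = v0:2,v1:inf,v2:inf,v3:inf,v4:inf,v5:0
step 2: dist = v0:2,v1:inf,v2:11,v3:22,v4:inf,v5:0
step 3: dist = v0:2,v1:inf,v2:11,v3:22,v4:inf,v5:0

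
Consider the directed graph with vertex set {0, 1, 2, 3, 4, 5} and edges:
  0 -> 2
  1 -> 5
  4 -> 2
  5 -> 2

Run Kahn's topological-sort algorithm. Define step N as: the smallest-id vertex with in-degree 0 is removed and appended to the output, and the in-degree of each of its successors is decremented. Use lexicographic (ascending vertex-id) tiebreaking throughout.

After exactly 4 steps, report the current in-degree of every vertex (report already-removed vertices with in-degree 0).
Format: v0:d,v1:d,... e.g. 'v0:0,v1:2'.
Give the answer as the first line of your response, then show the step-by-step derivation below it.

v0:0,v1:0,v2:1,v3:0,v4:0,v5:0

step 1: output 0; order=[0]; indeg=(0,0,2,0,0,1)
step 2: output 1; order=[0,1]; indeg=(0,0,2,0,0,0)
step 3: output 3; order=[0,1,3]; indeg=(0,0,2,0,0,0)
step 4: output 4; order=[0,1,3,4]; indeg=(0,0,1,0,0,0)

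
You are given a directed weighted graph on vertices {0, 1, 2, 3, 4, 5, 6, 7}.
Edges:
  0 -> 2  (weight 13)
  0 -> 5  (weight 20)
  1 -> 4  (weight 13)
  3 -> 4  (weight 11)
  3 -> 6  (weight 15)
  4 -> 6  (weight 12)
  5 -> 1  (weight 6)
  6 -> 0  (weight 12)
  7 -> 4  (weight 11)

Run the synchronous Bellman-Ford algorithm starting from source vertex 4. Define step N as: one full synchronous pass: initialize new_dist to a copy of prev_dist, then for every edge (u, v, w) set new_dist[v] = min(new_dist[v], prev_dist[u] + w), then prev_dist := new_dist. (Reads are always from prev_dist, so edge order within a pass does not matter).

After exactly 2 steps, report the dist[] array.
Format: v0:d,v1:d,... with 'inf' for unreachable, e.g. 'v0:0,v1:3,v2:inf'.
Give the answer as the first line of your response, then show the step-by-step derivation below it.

v0:24,v1:inf,v2:inf,v3:inf,v4:0,v5:inf,v6:12,v7:inf

step 1: dist = v0:inf,v1:inf,v2:inf,v3:inf,v4:0,v5:inf,v6:12,v7:inf
step 2: dist = v0:24,v1:inf,v2:inf,v3:inf,v4:0,v5:inf,v6:12,v7:inf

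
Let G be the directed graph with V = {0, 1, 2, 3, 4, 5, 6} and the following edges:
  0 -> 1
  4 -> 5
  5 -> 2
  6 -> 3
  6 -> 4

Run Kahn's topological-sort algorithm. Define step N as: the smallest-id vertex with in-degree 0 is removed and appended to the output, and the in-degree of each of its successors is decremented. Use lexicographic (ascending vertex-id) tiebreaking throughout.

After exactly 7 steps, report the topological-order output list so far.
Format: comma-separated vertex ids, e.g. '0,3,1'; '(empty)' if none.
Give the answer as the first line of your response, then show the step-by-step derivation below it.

0,1,6,3,4,5,2

step 1: output 0; order=[0]; indeg=(0,0,1,1,1,1,0)
step 2: output 1; order=[0,1]; indeg=(0,0,1,1,1,1,0)
step 3: output 6; order=[0,1,6]; indeg=(0,0,1,0,0,1,0)
step 4: output 3; order=[0,1,6,3]; indeg=(0,0,1,0,0,1,0)
step 5: output 4; order=[0,1,6,3,4]; indeg=(0,0,1,0,0,0,0)
step 6: output 5; order=[0,1,6,3,4,5]; indeg=(0,0,0,0,0,0,0)
step 7: output 2; order=[0,1,6,3,4,5,2]; indeg=(0,0,0,0,0,0,0)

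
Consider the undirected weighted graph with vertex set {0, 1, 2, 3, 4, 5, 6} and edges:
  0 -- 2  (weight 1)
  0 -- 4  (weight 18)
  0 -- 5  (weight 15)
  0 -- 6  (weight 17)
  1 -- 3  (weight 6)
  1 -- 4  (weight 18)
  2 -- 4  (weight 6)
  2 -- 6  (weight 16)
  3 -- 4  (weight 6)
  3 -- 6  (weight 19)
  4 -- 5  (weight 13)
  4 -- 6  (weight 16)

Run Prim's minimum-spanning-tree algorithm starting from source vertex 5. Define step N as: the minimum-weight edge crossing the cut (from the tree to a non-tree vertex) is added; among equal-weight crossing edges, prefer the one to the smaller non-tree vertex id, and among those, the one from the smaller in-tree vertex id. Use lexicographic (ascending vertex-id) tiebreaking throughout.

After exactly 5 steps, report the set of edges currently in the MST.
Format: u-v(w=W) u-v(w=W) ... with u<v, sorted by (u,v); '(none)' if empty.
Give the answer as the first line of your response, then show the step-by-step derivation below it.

0-2(w=1) 1-3(w=6) 2-4(w=6) 3-4(w=6) 4-5(w=13)

step 1: add edge 4-5 (w=13); MST = {4-5(w=13)}
step 2: add edge 2-4 (w=6); MST = {2-4(w=6) 4-5(w=13)}
step 3: add edge 0-2 (w=1); MST = {0-2(w=1) 2-4(w=6) 4-5(w=13)}
step 4: add edge 3-4 (w=6); MST = {0-2(w=1) 2-4(w=6) 3-4(w=6) 4-5(w=13)}
step 5: add edge 1-3 (w=6); MST = {0-2(w=1) 1-3(w=6) 2-4(w=6) 3-4(w=6) 4-5(w=13)}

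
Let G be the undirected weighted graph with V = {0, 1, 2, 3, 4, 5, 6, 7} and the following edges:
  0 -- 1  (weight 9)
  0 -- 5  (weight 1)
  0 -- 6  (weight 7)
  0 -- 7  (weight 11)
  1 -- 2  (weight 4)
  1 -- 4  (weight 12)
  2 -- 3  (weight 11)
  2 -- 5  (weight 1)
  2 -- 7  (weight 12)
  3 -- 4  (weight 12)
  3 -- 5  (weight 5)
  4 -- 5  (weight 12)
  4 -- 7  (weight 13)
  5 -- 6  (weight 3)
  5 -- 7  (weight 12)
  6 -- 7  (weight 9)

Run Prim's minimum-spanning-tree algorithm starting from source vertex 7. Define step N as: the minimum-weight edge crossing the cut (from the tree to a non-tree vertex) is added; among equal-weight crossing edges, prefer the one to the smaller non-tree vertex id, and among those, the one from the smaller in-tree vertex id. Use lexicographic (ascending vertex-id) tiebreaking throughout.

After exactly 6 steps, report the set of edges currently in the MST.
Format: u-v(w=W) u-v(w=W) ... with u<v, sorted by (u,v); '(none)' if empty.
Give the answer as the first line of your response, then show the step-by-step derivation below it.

0-5(w=1) 1-2(w=4) 2-5(w=1) 3-5(w=5) 5-6(w=3) 6-7(w=9)

step 1: add edge 6-7 (w=9); MST = {6-7(w=9)}
step 2: add edge 5-6 (w=3); MST = {5-6(w=3) 6-7(w=9)}
step 3: add edge 0-5 (w=1); MST = {0-5(w=1) 5-6(w=3) 6-7(w=9)}
step 4: add edge 2-5 (w=1); MST = {0-5(w=1) 2-5(w=1) 5-6(w=3) 6-7(w=9)}
step 5: add edge 1-2 (w=4); MST = {0-5(w=1) 1-2(w=4) 2-5(w=1) 5-6(w=3) 6-7(w=9)}
step 6: add edge 3-5 (w=5); MST = {0-5(w=1) 1-2(w=4) 2-5(w=1) 3-5(w=5) 5-6(w=3) 6-7(w=9)}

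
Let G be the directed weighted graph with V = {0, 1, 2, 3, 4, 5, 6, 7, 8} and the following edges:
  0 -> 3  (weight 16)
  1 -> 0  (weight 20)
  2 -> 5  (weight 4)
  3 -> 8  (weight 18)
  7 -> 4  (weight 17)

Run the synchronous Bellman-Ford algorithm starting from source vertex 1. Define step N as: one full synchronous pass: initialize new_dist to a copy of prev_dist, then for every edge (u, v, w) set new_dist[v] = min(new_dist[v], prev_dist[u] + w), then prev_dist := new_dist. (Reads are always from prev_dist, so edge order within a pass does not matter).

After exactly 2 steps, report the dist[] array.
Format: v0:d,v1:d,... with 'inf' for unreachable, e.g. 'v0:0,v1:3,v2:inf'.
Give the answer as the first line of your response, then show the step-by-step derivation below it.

v0:20,v1:0,v2:inf,v3:36,v4:inf,v5:inf,v6:inf,v7:inf,v8:inf

step 1: dist = v0:20,v1:0,v2:inf,v3:inf,v4:inf,v5:inf,v6:inf,v7:inf,v8:inf
step 2: dist = v0:20,v1:0,v2:inf,v3:36,v4:inf,v5:inf,v6:inf,v7:inf,v8:inf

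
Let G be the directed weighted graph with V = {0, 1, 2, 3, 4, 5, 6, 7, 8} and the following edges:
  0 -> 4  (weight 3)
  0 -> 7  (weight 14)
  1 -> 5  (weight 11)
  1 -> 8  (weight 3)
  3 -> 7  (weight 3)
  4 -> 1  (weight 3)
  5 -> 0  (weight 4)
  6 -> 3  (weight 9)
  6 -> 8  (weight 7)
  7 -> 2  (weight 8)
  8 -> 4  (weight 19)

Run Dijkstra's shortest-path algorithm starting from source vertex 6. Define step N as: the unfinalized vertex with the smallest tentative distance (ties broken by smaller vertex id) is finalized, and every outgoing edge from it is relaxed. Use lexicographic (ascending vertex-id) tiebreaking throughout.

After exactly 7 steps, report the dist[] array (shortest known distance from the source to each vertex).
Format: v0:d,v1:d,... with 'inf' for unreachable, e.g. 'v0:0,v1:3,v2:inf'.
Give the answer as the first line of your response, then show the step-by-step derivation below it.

v0:inf,v1:29,v2:20,v3:9,v4:26,v5:40,v6:0,v7:12,v8:7

step 1: dist = v0:inf,v1:inf,v2:inf,v3:9,v4:inf,v5:inf,v6:0,v7:inf,v8:7
step 2: dist = v0:inf,v1:inf,v2:inf,v3:9,v4:26,v5:inf,v6:0,v7:inf,v8:7
step 3: dist = v0:inf,v1:inf,v2:inf,v3:9,v4:26,v5:inf,v6:0,v7:12,v8:7
step 4: dist = v0:inf,v1:inf,v2:20,v3:9,v4:26,v5:inf,v6:0,v7:12,v8:7
step 5: dist = v0:inf,v1:inf,v2:20,v3:9,v4:26,v5:inf,v6:0,v7:12,v8:7
step 6: dist = v0:inf,v1:29,v2:20,v3:9,v4:26,v5:inf,v6:0,v7:12,v8:7
step 7: dist = v0:inf,v1:29,v2:20,v3:9,v4:26,v5:40,v6:0,v7:12,v8:7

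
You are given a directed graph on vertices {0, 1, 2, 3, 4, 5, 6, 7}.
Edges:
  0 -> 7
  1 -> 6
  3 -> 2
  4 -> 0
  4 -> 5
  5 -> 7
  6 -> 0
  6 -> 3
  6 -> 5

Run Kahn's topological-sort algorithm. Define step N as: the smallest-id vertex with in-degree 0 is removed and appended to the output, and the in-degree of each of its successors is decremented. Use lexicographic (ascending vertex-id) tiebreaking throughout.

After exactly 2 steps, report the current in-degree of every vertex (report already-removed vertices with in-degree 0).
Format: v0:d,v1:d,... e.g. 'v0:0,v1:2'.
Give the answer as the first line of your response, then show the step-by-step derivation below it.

v0:1,v1:0,v2:1,v3:1,v4:0,v5:1,v6:0,v7:2

step 1: output 1; order=[1]; indeg=(2,0,1,1,0,2,0,2)
step 2: output 4; order=[1,4]; indeg=(1,0,1,1,0,1,0,2)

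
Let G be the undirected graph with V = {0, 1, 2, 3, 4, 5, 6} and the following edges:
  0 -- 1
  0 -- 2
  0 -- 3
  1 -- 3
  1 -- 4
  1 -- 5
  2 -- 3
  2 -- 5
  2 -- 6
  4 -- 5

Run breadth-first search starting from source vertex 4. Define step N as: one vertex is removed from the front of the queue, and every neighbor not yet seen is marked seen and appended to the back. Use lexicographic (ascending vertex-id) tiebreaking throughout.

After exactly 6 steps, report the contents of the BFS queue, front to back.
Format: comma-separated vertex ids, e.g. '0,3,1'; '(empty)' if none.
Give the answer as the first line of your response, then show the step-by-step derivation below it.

6

step 1: dequeue 4; queue=[1,5]; order=4
step 2: dequeue 1; queue=[5,0,3]; order=4,1
step 3: dequeue 5; queue=[0,3,2]; order=4,1,5
step 4: dequeue 0; queue=[3,2]; order=4,1,5,0
step 5: dequeue 3; queue=[2]; order=4,1,5,0,3
step 6: dequeue 2; queue=[6]; order=4,1,5,0,3,2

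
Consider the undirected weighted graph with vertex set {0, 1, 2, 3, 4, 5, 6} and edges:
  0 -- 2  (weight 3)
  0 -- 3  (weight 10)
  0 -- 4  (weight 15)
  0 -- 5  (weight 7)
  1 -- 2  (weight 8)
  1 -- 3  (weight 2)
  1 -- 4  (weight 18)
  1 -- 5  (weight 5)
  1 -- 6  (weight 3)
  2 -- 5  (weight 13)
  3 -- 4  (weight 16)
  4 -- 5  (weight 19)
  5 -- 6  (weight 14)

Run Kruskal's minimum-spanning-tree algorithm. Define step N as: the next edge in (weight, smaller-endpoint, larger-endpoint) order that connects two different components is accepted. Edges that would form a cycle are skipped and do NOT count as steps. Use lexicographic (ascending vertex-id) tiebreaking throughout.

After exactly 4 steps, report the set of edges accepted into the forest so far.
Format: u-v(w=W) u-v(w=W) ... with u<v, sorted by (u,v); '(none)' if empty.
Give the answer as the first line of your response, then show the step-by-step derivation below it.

0-2(w=3) 1-3(w=2) 1-5(w=5) 1-6(w=3)

step 1: add edge 1-3 (w=2); MST = {1-3(w=2)}
step 2: add edge 0-2 (w=3); MST = {0-2(w=3) 1-3(w=2)}
step 3: add edge 1-6 (w=3); MST = {0-2(w=3) 1-3(w=2) 1-6(w=3)}
step 4: add edge 1-5 (w=5); MST = {0-2(w=3) 1-3(w=2) 1-5(w=5) 1-6(w=3)}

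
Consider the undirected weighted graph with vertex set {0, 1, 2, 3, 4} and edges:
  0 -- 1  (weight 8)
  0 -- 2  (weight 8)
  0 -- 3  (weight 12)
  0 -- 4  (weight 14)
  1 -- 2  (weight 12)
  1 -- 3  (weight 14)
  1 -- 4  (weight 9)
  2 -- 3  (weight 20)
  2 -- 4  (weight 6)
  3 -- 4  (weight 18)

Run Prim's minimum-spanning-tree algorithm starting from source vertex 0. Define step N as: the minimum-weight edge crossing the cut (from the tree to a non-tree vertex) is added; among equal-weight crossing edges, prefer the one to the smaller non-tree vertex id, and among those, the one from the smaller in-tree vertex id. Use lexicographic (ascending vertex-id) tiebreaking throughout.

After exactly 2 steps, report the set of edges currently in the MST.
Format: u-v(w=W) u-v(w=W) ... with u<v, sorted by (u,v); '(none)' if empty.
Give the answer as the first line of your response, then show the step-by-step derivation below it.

0-1(w=8) 0-2(w=8)

step 1: add edge 0-1 (w=8); MST = {0-1(w=8)}
step 2: add edge 0-2 (w=8); MST = {0-1(w=8) 0-2(w=8)}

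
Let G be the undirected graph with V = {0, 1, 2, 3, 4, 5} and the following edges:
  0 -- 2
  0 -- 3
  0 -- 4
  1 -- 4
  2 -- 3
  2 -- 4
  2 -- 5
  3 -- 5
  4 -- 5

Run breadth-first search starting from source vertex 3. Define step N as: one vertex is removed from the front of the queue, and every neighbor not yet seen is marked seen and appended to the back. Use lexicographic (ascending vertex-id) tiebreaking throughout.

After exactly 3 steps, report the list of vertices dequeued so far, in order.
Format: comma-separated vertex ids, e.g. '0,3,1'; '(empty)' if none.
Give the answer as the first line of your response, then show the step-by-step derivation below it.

3,0,2

step 1: dequeue 3; queue=[0,2,5]; order=3
step 2: dequeue 0; queue=[2,5,4]; order=3,0
step 3: dequeue 2; queue=[5,4]; order=3,0,2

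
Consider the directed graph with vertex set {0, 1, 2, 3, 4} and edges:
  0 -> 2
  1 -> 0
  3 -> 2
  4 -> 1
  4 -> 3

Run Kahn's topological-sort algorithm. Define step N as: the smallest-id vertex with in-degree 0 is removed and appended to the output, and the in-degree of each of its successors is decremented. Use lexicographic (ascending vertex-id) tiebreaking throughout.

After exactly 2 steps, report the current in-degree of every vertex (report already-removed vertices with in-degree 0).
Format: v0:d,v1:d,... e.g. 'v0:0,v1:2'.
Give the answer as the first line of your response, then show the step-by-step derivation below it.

v0:0,v1:0,v2:2,v3:0,v4:0

step 1: output 4; order=[4]; indeg=(1,0,2,0,0)
step 2: output 1; order=[4,1]; indeg=(0,0,2,0,0)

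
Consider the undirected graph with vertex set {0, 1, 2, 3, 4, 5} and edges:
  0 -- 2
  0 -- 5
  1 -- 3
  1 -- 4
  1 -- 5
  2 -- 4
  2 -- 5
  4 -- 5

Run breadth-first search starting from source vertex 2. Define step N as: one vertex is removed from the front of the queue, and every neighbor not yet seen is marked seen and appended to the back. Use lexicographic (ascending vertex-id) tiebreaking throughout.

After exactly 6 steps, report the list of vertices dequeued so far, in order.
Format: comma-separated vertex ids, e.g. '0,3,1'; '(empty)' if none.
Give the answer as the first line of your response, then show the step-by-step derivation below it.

2,0,4,5,1,3

step 1: dequeue 2; queue=[0,4,5]; order=2
step 2: dequeue 0; queue=[4,5]; order=2,0
step 3: dequeue 4; queue=[5,1]; order=2,0,4
step 4: dequeue 5; queue=[1]; order=2,0,4,5
step 5: dequeue 1; queue=[3]; order=2,0,4,5,1
step 6: dequeue 3; queue=[(empty)]; order=2,0,4,5,1,3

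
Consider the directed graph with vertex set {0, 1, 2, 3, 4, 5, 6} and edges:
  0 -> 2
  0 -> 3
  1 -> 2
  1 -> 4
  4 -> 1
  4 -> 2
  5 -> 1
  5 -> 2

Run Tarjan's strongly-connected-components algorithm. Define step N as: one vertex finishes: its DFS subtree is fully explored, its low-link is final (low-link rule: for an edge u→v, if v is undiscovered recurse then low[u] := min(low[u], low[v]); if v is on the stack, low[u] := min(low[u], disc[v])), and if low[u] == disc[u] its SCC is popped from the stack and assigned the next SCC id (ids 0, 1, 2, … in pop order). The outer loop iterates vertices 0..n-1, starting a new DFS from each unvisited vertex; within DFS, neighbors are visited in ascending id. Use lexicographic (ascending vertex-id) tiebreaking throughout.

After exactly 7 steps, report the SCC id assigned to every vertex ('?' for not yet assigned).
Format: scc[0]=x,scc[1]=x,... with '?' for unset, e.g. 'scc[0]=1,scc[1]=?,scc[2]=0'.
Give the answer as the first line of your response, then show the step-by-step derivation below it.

scc[0]=2,scc[1]=3,scc[2]=0,scc[3]=1,scc[4]=3,scc[5]=4,scc[6]=5

step 1: low=(low[0]=0,low[1]=?,low[2]=1,low[3]=?,low[4]=?,low[5]=?,low[6]=?); scc=(scc[0]=?,scc[1]=?,scc[2]=0,scc[3]=?,scc[4]=?,scc[5]=?,scc[6]=?)
step 2: low=(low[0]=0,low[1]=?,low[2]=1,low[3]=2,low[4]=?,low[5]=?,low[6]=?); scc=(scc[0]=?,scc[1]=?,scc[2]=0,scc[3]=1,scc[4]=?,scc[5]=?,scc[6]=?)
step 3: low=(low[0]=0,low[1]=?,low[2]=1,low[3]=2,low[4]=?,low[5]=?,low[6]=?); scc=(scc[0]=2,scc[1]=?,scc[2]=0,scc[3]=1,scc[4]=?,scc[5]=?,scc[6]=?)
step 4: low=(low[0]=0,low[1]=3,low[2]=1,low[3]=2,low[4]=3,low[5]=?,low[6]=?); scc=(scc[0]=2,scc[1]=?,scc[2]=0,scc[3]=1,scc[4]=?,scc[5]=?,scc[6]=?)
step 5: low=(low[0]=0,low[1]=3,low[2]=1,low[3]=2,low[4]=3,low[5]=?,low[6]=?); scc=(scc[0]=2,scc[1]=3,scc[2]=0,scc[3]=1,scc[4]=3,scc[5]=?,scc[6]=?)
step 6: low=(low[0]=0,low[1]=3,low[2]=1,low[3]=2,low[4]=3,low[5]=5,low[6]=?); scc=(scc[0]=2,scc[1]=3,scc[2]=0,scc[3]=1,scc[4]=3,scc[5]=4,scc[6]=?)
step 7: low=(low[0]=0,low[1]=3,low[2]=1,low[3]=2,low[4]=3,low[5]=5,low[6]=6); scc=(scc[0]=2,scc[1]=3,scc[2]=0,scc[3]=1,scc[4]=3,scc[5]=4,scc[6]=5)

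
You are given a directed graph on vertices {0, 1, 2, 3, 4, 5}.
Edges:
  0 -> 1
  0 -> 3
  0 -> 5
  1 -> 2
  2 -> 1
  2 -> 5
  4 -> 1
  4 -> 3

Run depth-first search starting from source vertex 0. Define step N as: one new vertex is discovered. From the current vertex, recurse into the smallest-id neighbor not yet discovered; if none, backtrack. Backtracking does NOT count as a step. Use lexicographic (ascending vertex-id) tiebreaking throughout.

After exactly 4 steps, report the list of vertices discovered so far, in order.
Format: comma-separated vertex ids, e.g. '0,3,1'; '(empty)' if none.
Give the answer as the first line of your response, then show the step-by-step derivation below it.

0,1,2,5

step 1: discover 0; path=0; order=0
step 2: discover 1; path=0>1; order=0,1
step 3: discover 2; path=0>1>2; order=0,1,2
step 4: discover 5; path=0>1>2>5; order=0,1,2,5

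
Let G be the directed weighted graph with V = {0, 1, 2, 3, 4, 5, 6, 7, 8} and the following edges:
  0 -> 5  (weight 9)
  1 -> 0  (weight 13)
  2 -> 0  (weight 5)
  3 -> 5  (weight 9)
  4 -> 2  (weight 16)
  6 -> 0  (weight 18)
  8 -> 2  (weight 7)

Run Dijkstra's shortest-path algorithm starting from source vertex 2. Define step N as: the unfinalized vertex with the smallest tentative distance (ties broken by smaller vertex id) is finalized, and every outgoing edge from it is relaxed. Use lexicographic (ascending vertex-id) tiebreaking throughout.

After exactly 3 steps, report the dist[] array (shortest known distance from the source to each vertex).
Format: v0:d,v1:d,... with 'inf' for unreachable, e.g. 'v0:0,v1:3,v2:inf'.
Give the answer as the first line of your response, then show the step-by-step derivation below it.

v0:5,v1:inf,v2:0,v3:inf,v4:inf,v5:14,v6:inf,v7:inf,v8:inf

step 1: dist = v0:5,v1:inf,v2:0,v3:inf,v4:inf,v5:inf,v6:inf,v7:inf,v8:inf
step 2: dist = v0:5,v1:inf,v2:0,v3:inf,v4:inf,v5:14,v6:inf,v7:inf,v8:inf
step 3: dist = v0:5,v1:inf,v2:0,v3:inf,v4:inf,v5:14,v6:inf,v7:inf,v8:inf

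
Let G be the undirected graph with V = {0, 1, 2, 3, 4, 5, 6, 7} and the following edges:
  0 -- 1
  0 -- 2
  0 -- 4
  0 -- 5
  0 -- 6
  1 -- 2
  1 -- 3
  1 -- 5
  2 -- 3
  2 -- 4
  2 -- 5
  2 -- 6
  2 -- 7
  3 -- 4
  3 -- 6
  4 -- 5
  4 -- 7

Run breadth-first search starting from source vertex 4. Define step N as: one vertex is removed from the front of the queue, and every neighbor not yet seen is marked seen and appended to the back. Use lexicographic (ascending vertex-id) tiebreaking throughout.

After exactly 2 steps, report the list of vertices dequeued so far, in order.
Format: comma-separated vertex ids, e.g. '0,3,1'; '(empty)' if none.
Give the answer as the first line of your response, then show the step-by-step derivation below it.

4,0

step 1: dequeue 4; queue=[0,2,3,5,7]; order=4
step 2: dequeue 0; queue=[2,3,5,7,1,6]; order=4,0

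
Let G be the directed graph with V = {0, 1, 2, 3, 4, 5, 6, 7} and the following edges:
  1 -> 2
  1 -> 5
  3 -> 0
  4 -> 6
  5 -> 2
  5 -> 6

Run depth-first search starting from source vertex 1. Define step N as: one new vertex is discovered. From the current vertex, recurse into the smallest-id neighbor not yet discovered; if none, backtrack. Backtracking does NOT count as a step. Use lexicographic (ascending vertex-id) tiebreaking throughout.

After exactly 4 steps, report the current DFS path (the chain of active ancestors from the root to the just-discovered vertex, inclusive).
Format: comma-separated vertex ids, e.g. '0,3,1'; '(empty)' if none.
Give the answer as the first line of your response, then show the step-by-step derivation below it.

1,5,6

step 1: discover 1; path=1; order=1
step 2: discover 2; path=1>2; order=1,2
step 3: discover 5; path=1>5; order=1,2,5
step 4: discover 6; path=1>5>6; order=1,2,5,6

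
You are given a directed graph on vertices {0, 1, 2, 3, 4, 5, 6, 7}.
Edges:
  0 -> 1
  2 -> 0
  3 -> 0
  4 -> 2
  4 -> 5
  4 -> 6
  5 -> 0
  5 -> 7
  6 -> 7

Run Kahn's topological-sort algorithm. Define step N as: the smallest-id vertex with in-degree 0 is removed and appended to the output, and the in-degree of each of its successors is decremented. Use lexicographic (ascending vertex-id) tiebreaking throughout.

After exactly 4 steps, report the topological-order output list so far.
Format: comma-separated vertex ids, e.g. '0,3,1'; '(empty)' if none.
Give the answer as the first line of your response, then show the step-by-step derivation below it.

3,4,2,5

step 1: output 3; order=[3]; indeg=(2,1,1,0,0,1,1,2)
step 2: output 4; order=[3,4]; indeg=(2,1,0,0,0,0,0,2)
step 3: output 2; order=[3,4,2]; indeg=(1,1,0,0,0,0,0,2)
step 4: output 5; order=[3,4,2,5]; indeg=(0,1,0,0,0,0,0,1)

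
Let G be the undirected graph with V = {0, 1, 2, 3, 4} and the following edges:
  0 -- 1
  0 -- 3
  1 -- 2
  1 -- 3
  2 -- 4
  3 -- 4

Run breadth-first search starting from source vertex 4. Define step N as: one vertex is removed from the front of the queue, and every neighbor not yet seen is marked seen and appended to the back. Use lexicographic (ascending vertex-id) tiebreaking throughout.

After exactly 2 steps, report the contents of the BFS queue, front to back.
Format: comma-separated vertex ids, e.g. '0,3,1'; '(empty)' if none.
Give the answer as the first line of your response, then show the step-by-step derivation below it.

3,1

step 1: dequeue 4; queue=[2,3]; order=4
step 2: dequeue 2; queue=[3,1]; order=4,2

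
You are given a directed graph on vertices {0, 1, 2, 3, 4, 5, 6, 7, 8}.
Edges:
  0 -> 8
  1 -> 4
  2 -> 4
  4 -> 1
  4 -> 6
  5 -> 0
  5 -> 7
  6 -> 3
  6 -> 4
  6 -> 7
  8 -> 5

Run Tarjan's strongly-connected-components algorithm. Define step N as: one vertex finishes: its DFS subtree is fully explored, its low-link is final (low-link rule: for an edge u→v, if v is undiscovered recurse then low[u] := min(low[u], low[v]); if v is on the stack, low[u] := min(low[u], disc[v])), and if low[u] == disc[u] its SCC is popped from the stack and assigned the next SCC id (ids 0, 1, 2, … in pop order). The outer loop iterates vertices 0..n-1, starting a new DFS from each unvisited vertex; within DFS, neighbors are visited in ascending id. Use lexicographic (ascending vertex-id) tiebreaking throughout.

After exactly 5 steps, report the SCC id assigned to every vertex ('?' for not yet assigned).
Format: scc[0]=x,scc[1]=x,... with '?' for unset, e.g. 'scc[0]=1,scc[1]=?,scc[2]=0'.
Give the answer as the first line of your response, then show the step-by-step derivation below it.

scc[0]=1,scc[1]=?,scc[2]=?,scc[3]=2,scc[4]=?,scc[5]=1,scc[6]=?,scc[7]=0,scc[8]=1

step 1: low=(low[0]=0,low[1]=?,low[2]=?,low[3]=?,low[4]=?,low[5]=0,low[6]=?,low[7]=3,low[8]=1); scc=(scc[0]=?,scc[1]=?,scc[2]=?,scc[3]=?,scc[4]=?,scc[5]=?,scc[6]=?,scc[7]=0,scc[8]=?)
step 2: low=(low[0]=0,low[1]=?,low[2]=?,low[3]=?,low[4]=?,low[5]=0,low[6]=?,low[7]=3,low[8]=1); scc=(scc[0]=?,scc[1]=?,scc[2]=?,scc[3]=?,scc[4]=?,scc[5]=?,scc[6]=?,scc[7]=0,scc[8]=?)
step 3: low=(low[0]=0,low[1]=?,low[2]=?,low[3]=?,low[4]=?,low[5]=0,low[6]=?,low[7]=3,low[8]=0); scc=(scc[0]=?,scc[1]=?,scc[2]=?,scc[3]=?,scc[4]=?,scc[5]=?,scc[6]=?,scc[7]=0,scc[8]=?)
step 4: low=(low[0]=0,low[1]=?,low[2]=?,low[3]=?,low[4]=?,low[5]=0,low[6]=?,low[7]=3,low[8]=0); scc=(scc[0]=1,scc[1]=?,scc[2]=?,scc[3]=?,scc[4]=?,scc[5]=1,scc[6]=?,scc[7]=0,scc[8]=1)
step 5: low=(low[0]=0,low[1]=4,low[2]=?,low[3]=7,low[4]=4,low[5]=0,low[6]=6,low[7]=3,low[8]=0); scc=(scc[0]=1,scc[1]=?,scc[2]=?,scc[3]=2,scc[4]=?,scc[5]=1,scc[6]=?,scc[7]=0,scc[8]=1)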